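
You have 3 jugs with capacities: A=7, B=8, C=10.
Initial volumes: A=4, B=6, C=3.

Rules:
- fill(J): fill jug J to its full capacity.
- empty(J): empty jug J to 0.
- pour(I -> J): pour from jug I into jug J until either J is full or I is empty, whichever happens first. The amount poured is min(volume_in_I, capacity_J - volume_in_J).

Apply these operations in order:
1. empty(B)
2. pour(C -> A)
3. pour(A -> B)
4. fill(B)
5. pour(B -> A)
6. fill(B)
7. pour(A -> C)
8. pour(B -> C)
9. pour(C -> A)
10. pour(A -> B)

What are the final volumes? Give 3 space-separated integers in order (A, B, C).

Step 1: empty(B) -> (A=4 B=0 C=3)
Step 2: pour(C -> A) -> (A=7 B=0 C=0)
Step 3: pour(A -> B) -> (A=0 B=7 C=0)
Step 4: fill(B) -> (A=0 B=8 C=0)
Step 5: pour(B -> A) -> (A=7 B=1 C=0)
Step 6: fill(B) -> (A=7 B=8 C=0)
Step 7: pour(A -> C) -> (A=0 B=8 C=7)
Step 8: pour(B -> C) -> (A=0 B=5 C=10)
Step 9: pour(C -> A) -> (A=7 B=5 C=3)
Step 10: pour(A -> B) -> (A=4 B=8 C=3)

Answer: 4 8 3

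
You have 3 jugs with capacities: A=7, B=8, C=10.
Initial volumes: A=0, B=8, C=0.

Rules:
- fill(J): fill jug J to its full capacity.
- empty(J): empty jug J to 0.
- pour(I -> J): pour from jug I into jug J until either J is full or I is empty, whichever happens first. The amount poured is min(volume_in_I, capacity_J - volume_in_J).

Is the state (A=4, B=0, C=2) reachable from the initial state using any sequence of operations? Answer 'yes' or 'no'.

BFS from (A=0, B=8, C=0):
  1. fill(A) -> (A=7 B=8 C=0)
  2. empty(B) -> (A=7 B=0 C=0)
  3. pour(A -> C) -> (A=0 B=0 C=7)
  4. fill(A) -> (A=7 B=0 C=7)
  5. pour(A -> C) -> (A=4 B=0 C=10)
  6. pour(C -> B) -> (A=4 B=8 C=2)
  7. empty(B) -> (A=4 B=0 C=2)
Target reached → yes.

Answer: yes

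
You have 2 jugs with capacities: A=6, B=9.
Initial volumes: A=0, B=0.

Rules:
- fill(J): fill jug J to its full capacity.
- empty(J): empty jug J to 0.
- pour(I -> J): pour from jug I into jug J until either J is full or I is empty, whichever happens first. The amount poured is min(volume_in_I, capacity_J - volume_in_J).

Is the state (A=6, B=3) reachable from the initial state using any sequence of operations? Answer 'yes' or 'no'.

Answer: yes

Derivation:
BFS from (A=0, B=0):
  1. fill(B) -> (A=0 B=9)
  2. pour(B -> A) -> (A=6 B=3)
Target reached → yes.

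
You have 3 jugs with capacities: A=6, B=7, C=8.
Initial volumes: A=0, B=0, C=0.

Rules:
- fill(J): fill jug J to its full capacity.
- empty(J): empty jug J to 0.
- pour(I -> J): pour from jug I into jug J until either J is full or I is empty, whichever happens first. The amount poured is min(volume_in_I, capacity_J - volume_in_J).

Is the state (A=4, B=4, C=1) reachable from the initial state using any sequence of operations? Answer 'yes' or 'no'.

BFS explored all 294 reachable states.
Reachable set includes: (0,0,0), (0,0,1), (0,0,2), (0,0,3), (0,0,4), (0,0,5), (0,0,6), (0,0,7), (0,0,8), (0,1,0), (0,1,1), (0,1,2) ...
Target (A=4, B=4, C=1) not in reachable set → no.

Answer: no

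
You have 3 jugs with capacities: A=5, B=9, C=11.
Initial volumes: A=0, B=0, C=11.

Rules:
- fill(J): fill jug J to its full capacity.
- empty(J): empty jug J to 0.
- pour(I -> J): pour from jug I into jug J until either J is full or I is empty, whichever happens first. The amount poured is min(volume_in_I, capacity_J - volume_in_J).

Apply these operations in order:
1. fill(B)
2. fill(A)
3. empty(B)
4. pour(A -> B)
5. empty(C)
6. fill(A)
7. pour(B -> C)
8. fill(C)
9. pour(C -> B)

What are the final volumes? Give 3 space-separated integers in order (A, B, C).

Answer: 5 9 2

Derivation:
Step 1: fill(B) -> (A=0 B=9 C=11)
Step 2: fill(A) -> (A=5 B=9 C=11)
Step 3: empty(B) -> (A=5 B=0 C=11)
Step 4: pour(A -> B) -> (A=0 B=5 C=11)
Step 5: empty(C) -> (A=0 B=5 C=0)
Step 6: fill(A) -> (A=5 B=5 C=0)
Step 7: pour(B -> C) -> (A=5 B=0 C=5)
Step 8: fill(C) -> (A=5 B=0 C=11)
Step 9: pour(C -> B) -> (A=5 B=9 C=2)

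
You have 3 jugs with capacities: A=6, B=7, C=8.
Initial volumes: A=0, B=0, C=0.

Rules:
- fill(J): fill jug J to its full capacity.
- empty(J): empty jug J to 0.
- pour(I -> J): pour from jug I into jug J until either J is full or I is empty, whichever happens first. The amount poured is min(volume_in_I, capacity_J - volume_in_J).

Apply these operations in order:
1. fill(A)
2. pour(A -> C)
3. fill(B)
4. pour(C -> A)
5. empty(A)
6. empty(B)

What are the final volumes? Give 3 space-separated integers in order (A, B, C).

Step 1: fill(A) -> (A=6 B=0 C=0)
Step 2: pour(A -> C) -> (A=0 B=0 C=6)
Step 3: fill(B) -> (A=0 B=7 C=6)
Step 4: pour(C -> A) -> (A=6 B=7 C=0)
Step 5: empty(A) -> (A=0 B=7 C=0)
Step 6: empty(B) -> (A=0 B=0 C=0)

Answer: 0 0 0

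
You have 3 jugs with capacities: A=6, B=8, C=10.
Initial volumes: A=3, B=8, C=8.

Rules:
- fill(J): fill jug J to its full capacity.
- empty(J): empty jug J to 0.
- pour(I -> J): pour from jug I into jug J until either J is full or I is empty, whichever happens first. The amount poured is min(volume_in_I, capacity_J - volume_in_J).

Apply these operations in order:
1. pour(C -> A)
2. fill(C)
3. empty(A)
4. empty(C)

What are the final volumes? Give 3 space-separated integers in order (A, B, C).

Answer: 0 8 0

Derivation:
Step 1: pour(C -> A) -> (A=6 B=8 C=5)
Step 2: fill(C) -> (A=6 B=8 C=10)
Step 3: empty(A) -> (A=0 B=8 C=10)
Step 4: empty(C) -> (A=0 B=8 C=0)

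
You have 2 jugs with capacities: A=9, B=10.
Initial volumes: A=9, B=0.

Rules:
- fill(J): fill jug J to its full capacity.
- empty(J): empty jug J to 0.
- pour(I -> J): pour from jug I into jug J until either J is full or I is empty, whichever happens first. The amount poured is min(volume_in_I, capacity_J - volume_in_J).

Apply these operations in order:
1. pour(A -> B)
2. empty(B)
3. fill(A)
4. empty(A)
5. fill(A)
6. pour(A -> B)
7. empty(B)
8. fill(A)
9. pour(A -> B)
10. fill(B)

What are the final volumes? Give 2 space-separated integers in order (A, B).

Step 1: pour(A -> B) -> (A=0 B=9)
Step 2: empty(B) -> (A=0 B=0)
Step 3: fill(A) -> (A=9 B=0)
Step 4: empty(A) -> (A=0 B=0)
Step 5: fill(A) -> (A=9 B=0)
Step 6: pour(A -> B) -> (A=0 B=9)
Step 7: empty(B) -> (A=0 B=0)
Step 8: fill(A) -> (A=9 B=0)
Step 9: pour(A -> B) -> (A=0 B=9)
Step 10: fill(B) -> (A=0 B=10)

Answer: 0 10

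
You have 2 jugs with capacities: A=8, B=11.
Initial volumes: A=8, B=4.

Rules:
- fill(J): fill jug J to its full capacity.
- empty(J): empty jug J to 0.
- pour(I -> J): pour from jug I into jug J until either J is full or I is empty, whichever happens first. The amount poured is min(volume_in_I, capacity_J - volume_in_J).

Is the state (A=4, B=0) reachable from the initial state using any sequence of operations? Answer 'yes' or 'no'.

BFS from (A=8, B=4):
  1. empty(A) -> (A=0 B=4)
  2. pour(B -> A) -> (A=4 B=0)
Target reached → yes.

Answer: yes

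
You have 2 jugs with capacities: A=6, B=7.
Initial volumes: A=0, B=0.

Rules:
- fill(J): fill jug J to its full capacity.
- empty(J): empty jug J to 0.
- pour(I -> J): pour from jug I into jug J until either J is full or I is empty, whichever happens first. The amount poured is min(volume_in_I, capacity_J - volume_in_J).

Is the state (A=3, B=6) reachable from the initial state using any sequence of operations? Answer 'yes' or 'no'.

Answer: no

Derivation:
BFS explored all 26 reachable states.
Reachable set includes: (0,0), (0,1), (0,2), (0,3), (0,4), (0,5), (0,6), (0,7), (1,0), (1,7), (2,0), (2,7) ...
Target (A=3, B=6) not in reachable set → no.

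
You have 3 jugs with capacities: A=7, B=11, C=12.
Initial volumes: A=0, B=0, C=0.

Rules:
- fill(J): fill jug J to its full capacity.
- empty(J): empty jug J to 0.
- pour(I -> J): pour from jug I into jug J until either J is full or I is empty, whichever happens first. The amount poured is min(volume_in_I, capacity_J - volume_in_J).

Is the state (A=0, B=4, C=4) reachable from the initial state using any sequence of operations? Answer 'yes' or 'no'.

BFS from (A=0, B=0, C=0):
  1. fill(B) -> (A=0 B=11 C=0)
  2. pour(B -> A) -> (A=7 B=4 C=0)
  3. empty(A) -> (A=0 B=4 C=0)
  4. pour(B -> C) -> (A=0 B=0 C=4)
  5. fill(B) -> (A=0 B=11 C=4)
  6. pour(B -> A) -> (A=7 B=4 C=4)
  7. empty(A) -> (A=0 B=4 C=4)
Target reached → yes.

Answer: yes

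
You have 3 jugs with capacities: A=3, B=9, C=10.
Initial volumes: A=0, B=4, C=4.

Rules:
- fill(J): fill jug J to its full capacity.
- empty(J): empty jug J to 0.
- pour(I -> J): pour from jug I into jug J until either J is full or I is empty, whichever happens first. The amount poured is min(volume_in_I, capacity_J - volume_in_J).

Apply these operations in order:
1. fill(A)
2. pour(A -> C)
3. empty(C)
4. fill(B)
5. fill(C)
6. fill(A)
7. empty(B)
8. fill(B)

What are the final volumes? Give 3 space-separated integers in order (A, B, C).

Step 1: fill(A) -> (A=3 B=4 C=4)
Step 2: pour(A -> C) -> (A=0 B=4 C=7)
Step 3: empty(C) -> (A=0 B=4 C=0)
Step 4: fill(B) -> (A=0 B=9 C=0)
Step 5: fill(C) -> (A=0 B=9 C=10)
Step 6: fill(A) -> (A=3 B=9 C=10)
Step 7: empty(B) -> (A=3 B=0 C=10)
Step 8: fill(B) -> (A=3 B=9 C=10)

Answer: 3 9 10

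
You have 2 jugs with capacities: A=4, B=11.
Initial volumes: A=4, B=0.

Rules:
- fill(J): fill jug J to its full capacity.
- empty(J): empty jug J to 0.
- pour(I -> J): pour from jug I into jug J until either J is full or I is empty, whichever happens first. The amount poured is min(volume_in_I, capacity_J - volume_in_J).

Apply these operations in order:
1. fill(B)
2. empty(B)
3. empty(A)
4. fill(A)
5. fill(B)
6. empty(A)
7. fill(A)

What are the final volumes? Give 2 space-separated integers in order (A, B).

Answer: 4 11

Derivation:
Step 1: fill(B) -> (A=4 B=11)
Step 2: empty(B) -> (A=4 B=0)
Step 3: empty(A) -> (A=0 B=0)
Step 4: fill(A) -> (A=4 B=0)
Step 5: fill(B) -> (A=4 B=11)
Step 6: empty(A) -> (A=0 B=11)
Step 7: fill(A) -> (A=4 B=11)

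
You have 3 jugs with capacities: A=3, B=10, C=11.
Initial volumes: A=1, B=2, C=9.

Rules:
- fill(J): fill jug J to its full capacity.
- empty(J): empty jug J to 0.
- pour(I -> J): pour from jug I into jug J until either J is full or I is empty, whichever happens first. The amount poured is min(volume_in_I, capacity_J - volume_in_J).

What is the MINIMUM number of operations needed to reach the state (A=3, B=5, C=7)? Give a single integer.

Answer: 3

Derivation:
BFS from (A=1, B=2, C=9). One shortest path:
  1. pour(C -> A) -> (A=3 B=2 C=7)
  2. pour(A -> B) -> (A=0 B=5 C=7)
  3. fill(A) -> (A=3 B=5 C=7)
Reached target in 3 moves.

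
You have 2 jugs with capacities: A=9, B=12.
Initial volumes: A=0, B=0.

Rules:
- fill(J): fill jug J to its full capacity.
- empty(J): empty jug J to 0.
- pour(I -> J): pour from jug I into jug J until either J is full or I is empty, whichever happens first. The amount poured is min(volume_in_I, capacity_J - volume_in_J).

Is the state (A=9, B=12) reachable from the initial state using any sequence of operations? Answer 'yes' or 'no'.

Answer: yes

Derivation:
BFS from (A=0, B=0):
  1. fill(A) -> (A=9 B=0)
  2. fill(B) -> (A=9 B=12)
Target reached → yes.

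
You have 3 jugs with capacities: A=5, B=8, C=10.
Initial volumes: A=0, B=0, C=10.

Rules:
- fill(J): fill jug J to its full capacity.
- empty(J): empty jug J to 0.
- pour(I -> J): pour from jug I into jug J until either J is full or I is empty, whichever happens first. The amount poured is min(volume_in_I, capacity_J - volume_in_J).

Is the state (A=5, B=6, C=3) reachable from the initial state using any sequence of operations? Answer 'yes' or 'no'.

Answer: yes

Derivation:
BFS from (A=0, B=0, C=10):
  1. fill(B) -> (A=0 B=8 C=10)
  2. empty(C) -> (A=0 B=8 C=0)
  3. pour(B -> C) -> (A=0 B=0 C=8)
  4. fill(B) -> (A=0 B=8 C=8)
  5. pour(B -> A) -> (A=5 B=3 C=8)
  6. pour(A -> C) -> (A=3 B=3 C=10)
  7. empty(C) -> (A=3 B=3 C=0)
  8. pour(B -> C) -> (A=3 B=0 C=3)
  9. fill(B) -> (A=3 B=8 C=3)
  10. pour(B -> A) -> (A=5 B=6 C=3)
Target reached → yes.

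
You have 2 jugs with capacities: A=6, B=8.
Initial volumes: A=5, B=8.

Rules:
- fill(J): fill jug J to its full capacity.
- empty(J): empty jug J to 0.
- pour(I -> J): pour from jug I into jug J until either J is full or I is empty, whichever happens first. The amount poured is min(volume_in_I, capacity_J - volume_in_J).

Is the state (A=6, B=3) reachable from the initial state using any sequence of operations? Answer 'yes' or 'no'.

Answer: yes

Derivation:
BFS from (A=5, B=8):
  1. empty(B) -> (A=5 B=0)
  2. pour(A -> B) -> (A=0 B=5)
  3. fill(A) -> (A=6 B=5)
  4. pour(A -> B) -> (A=3 B=8)
  5. empty(B) -> (A=3 B=0)
  6. pour(A -> B) -> (A=0 B=3)
  7. fill(A) -> (A=6 B=3)
Target reached → yes.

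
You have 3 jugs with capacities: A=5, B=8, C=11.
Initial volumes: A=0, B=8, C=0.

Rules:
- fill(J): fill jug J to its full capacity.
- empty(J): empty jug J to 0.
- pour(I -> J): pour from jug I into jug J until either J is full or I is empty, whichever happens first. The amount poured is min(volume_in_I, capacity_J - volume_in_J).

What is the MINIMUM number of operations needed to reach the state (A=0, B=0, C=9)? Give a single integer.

Answer: 6

Derivation:
BFS from (A=0, B=8, C=0). One shortest path:
  1. fill(C) -> (A=0 B=8 C=11)
  2. pour(B -> A) -> (A=5 B=3 C=11)
  3. empty(A) -> (A=0 B=3 C=11)
  4. pour(B -> A) -> (A=3 B=0 C=11)
  5. pour(C -> A) -> (A=5 B=0 C=9)
  6. empty(A) -> (A=0 B=0 C=9)
Reached target in 6 moves.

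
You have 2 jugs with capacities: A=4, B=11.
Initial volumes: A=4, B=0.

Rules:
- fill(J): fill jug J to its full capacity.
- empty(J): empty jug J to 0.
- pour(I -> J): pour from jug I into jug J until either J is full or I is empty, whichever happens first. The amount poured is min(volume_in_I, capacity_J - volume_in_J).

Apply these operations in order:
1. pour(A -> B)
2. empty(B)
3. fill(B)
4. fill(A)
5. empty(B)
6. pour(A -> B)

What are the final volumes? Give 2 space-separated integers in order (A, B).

Answer: 0 4

Derivation:
Step 1: pour(A -> B) -> (A=0 B=4)
Step 2: empty(B) -> (A=0 B=0)
Step 3: fill(B) -> (A=0 B=11)
Step 4: fill(A) -> (A=4 B=11)
Step 5: empty(B) -> (A=4 B=0)
Step 6: pour(A -> B) -> (A=0 B=4)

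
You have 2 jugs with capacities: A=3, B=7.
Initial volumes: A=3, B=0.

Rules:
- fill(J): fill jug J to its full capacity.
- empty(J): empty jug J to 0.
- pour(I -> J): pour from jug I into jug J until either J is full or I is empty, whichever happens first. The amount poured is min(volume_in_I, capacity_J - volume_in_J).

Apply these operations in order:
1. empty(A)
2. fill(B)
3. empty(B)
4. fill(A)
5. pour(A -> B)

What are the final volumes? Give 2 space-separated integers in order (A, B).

Answer: 0 3

Derivation:
Step 1: empty(A) -> (A=0 B=0)
Step 2: fill(B) -> (A=0 B=7)
Step 3: empty(B) -> (A=0 B=0)
Step 4: fill(A) -> (A=3 B=0)
Step 5: pour(A -> B) -> (A=0 B=3)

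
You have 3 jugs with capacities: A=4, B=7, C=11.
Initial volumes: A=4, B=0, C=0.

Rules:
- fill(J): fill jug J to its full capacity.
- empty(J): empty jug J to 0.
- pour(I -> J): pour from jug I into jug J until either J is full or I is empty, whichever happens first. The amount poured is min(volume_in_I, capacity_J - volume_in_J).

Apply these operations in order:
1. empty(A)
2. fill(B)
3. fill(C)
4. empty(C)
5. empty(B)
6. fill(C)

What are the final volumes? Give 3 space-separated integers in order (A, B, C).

Answer: 0 0 11

Derivation:
Step 1: empty(A) -> (A=0 B=0 C=0)
Step 2: fill(B) -> (A=0 B=7 C=0)
Step 3: fill(C) -> (A=0 B=7 C=11)
Step 4: empty(C) -> (A=0 B=7 C=0)
Step 5: empty(B) -> (A=0 B=0 C=0)
Step 6: fill(C) -> (A=0 B=0 C=11)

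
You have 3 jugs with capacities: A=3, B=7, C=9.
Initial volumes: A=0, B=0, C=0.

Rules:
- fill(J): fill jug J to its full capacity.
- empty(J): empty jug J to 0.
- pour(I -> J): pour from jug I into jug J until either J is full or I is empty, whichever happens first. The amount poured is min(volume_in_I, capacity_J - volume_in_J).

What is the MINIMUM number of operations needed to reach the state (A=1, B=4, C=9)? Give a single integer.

Answer: 5

Derivation:
BFS from (A=0, B=0, C=0). One shortest path:
  1. fill(B) -> (A=0 B=7 C=0)
  2. pour(B -> C) -> (A=0 B=0 C=7)
  3. fill(B) -> (A=0 B=7 C=7)
  4. pour(B -> A) -> (A=3 B=4 C=7)
  5. pour(A -> C) -> (A=1 B=4 C=9)
Reached target in 5 moves.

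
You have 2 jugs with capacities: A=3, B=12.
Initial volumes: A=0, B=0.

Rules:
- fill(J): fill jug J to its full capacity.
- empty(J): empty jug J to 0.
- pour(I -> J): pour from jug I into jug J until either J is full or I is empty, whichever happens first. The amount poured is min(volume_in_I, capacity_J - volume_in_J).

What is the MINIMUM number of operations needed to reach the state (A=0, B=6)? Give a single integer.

BFS from (A=0, B=0). One shortest path:
  1. fill(A) -> (A=3 B=0)
  2. pour(A -> B) -> (A=0 B=3)
  3. fill(A) -> (A=3 B=3)
  4. pour(A -> B) -> (A=0 B=6)
Reached target in 4 moves.

Answer: 4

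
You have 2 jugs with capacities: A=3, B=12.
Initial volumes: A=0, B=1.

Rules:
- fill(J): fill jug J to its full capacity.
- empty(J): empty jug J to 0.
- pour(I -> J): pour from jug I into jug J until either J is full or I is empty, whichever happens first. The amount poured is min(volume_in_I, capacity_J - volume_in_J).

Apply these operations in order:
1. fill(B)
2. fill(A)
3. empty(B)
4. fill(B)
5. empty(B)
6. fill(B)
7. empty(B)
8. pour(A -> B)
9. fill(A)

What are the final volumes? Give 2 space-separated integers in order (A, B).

Step 1: fill(B) -> (A=0 B=12)
Step 2: fill(A) -> (A=3 B=12)
Step 3: empty(B) -> (A=3 B=0)
Step 4: fill(B) -> (A=3 B=12)
Step 5: empty(B) -> (A=3 B=0)
Step 6: fill(B) -> (A=3 B=12)
Step 7: empty(B) -> (A=3 B=0)
Step 8: pour(A -> B) -> (A=0 B=3)
Step 9: fill(A) -> (A=3 B=3)

Answer: 3 3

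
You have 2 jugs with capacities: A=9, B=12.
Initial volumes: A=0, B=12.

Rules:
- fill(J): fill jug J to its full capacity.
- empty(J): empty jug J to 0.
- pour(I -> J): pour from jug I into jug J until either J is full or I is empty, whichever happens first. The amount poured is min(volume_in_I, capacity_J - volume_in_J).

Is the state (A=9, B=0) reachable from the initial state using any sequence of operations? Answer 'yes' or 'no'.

Answer: yes

Derivation:
BFS from (A=0, B=12):
  1. fill(A) -> (A=9 B=12)
  2. empty(B) -> (A=9 B=0)
Target reached → yes.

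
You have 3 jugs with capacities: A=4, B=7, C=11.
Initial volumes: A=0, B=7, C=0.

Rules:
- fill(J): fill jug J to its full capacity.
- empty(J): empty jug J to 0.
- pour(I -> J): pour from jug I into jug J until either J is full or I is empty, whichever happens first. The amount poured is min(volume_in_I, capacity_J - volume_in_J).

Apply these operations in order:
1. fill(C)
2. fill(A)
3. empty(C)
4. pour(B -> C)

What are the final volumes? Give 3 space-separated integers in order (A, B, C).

Answer: 4 0 7

Derivation:
Step 1: fill(C) -> (A=0 B=7 C=11)
Step 2: fill(A) -> (A=4 B=7 C=11)
Step 3: empty(C) -> (A=4 B=7 C=0)
Step 4: pour(B -> C) -> (A=4 B=0 C=7)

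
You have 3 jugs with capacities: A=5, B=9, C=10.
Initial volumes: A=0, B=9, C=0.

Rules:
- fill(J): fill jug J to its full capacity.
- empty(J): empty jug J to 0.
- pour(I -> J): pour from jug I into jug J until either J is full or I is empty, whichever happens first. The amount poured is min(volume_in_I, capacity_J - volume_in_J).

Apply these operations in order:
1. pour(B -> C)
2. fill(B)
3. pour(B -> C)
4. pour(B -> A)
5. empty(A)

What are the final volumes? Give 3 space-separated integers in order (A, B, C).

Answer: 0 3 10

Derivation:
Step 1: pour(B -> C) -> (A=0 B=0 C=9)
Step 2: fill(B) -> (A=0 B=9 C=9)
Step 3: pour(B -> C) -> (A=0 B=8 C=10)
Step 4: pour(B -> A) -> (A=5 B=3 C=10)
Step 5: empty(A) -> (A=0 B=3 C=10)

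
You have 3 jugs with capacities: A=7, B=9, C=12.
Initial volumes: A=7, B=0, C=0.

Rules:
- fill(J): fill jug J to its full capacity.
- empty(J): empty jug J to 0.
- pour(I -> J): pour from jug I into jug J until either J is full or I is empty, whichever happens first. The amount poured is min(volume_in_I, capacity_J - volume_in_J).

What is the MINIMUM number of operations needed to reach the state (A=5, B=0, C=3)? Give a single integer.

BFS from (A=7, B=0, C=0). One shortest path:
  1. fill(C) -> (A=7 B=0 C=12)
  2. pour(A -> B) -> (A=0 B=7 C=12)
  3. fill(A) -> (A=7 B=7 C=12)
  4. pour(A -> B) -> (A=5 B=9 C=12)
  5. empty(B) -> (A=5 B=0 C=12)
  6. pour(C -> B) -> (A=5 B=9 C=3)
  7. empty(B) -> (A=5 B=0 C=3)
Reached target in 7 moves.

Answer: 7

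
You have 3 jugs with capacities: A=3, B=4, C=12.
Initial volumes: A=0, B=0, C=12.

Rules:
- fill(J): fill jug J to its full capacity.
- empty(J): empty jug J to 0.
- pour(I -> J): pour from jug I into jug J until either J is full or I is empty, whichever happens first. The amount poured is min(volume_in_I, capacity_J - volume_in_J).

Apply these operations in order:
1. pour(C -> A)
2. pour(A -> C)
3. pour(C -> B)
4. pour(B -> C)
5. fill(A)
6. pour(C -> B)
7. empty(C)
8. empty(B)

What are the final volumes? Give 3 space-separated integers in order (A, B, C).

Step 1: pour(C -> A) -> (A=3 B=0 C=9)
Step 2: pour(A -> C) -> (A=0 B=0 C=12)
Step 3: pour(C -> B) -> (A=0 B=4 C=8)
Step 4: pour(B -> C) -> (A=0 B=0 C=12)
Step 5: fill(A) -> (A=3 B=0 C=12)
Step 6: pour(C -> B) -> (A=3 B=4 C=8)
Step 7: empty(C) -> (A=3 B=4 C=0)
Step 8: empty(B) -> (A=3 B=0 C=0)

Answer: 3 0 0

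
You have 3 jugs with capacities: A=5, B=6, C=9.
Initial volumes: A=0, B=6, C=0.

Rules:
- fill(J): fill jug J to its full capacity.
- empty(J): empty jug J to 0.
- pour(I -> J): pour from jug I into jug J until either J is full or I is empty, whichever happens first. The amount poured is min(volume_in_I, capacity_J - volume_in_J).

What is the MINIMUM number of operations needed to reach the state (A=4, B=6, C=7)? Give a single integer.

BFS from (A=0, B=6, C=0). One shortest path:
  1. fill(A) -> (A=5 B=6 C=0)
  2. pour(B -> C) -> (A=5 B=0 C=6)
  3. pour(A -> B) -> (A=0 B=5 C=6)
  4. pour(C -> A) -> (A=5 B=5 C=1)
  5. pour(A -> B) -> (A=4 B=6 C=1)
  6. pour(B -> C) -> (A=4 B=0 C=7)
  7. fill(B) -> (A=4 B=6 C=7)
Reached target in 7 moves.

Answer: 7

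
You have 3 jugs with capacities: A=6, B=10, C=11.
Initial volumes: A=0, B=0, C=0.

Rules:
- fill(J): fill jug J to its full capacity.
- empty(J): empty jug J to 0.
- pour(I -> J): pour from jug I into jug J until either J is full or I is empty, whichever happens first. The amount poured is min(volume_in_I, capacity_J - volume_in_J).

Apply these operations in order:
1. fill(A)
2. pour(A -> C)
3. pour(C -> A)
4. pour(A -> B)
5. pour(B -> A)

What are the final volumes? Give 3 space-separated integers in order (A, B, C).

Step 1: fill(A) -> (A=6 B=0 C=0)
Step 2: pour(A -> C) -> (A=0 B=0 C=6)
Step 3: pour(C -> A) -> (A=6 B=0 C=0)
Step 4: pour(A -> B) -> (A=0 B=6 C=0)
Step 5: pour(B -> A) -> (A=6 B=0 C=0)

Answer: 6 0 0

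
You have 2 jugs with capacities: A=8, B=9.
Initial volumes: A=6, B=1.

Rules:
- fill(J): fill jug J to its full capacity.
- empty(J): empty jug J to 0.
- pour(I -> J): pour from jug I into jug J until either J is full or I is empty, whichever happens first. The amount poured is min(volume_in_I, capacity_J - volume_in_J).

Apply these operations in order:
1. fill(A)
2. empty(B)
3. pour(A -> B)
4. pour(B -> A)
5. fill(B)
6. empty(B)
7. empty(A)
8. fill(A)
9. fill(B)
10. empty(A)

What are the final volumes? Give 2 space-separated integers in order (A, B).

Step 1: fill(A) -> (A=8 B=1)
Step 2: empty(B) -> (A=8 B=0)
Step 3: pour(A -> B) -> (A=0 B=8)
Step 4: pour(B -> A) -> (A=8 B=0)
Step 5: fill(B) -> (A=8 B=9)
Step 6: empty(B) -> (A=8 B=0)
Step 7: empty(A) -> (A=0 B=0)
Step 8: fill(A) -> (A=8 B=0)
Step 9: fill(B) -> (A=8 B=9)
Step 10: empty(A) -> (A=0 B=9)

Answer: 0 9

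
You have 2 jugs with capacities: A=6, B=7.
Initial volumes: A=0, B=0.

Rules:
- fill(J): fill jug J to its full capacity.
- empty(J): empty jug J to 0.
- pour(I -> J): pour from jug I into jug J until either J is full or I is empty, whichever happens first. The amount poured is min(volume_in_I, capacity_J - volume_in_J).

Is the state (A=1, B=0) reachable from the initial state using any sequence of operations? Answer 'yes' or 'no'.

Answer: yes

Derivation:
BFS from (A=0, B=0):
  1. fill(B) -> (A=0 B=7)
  2. pour(B -> A) -> (A=6 B=1)
  3. empty(A) -> (A=0 B=1)
  4. pour(B -> A) -> (A=1 B=0)
Target reached → yes.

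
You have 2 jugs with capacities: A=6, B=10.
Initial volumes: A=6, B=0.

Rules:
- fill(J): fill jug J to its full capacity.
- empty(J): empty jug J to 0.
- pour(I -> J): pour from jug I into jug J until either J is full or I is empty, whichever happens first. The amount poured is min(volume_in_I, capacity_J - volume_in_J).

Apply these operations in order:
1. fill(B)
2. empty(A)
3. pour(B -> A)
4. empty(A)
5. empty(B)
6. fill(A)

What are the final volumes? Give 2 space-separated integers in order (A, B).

Answer: 6 0

Derivation:
Step 1: fill(B) -> (A=6 B=10)
Step 2: empty(A) -> (A=0 B=10)
Step 3: pour(B -> A) -> (A=6 B=4)
Step 4: empty(A) -> (A=0 B=4)
Step 5: empty(B) -> (A=0 B=0)
Step 6: fill(A) -> (A=6 B=0)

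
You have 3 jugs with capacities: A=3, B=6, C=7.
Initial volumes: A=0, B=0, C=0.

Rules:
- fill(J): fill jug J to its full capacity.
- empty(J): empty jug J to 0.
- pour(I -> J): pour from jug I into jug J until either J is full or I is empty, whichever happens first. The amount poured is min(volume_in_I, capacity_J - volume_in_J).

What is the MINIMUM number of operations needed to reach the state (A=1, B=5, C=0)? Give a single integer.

BFS from (A=0, B=0, C=0). One shortest path:
  1. fill(C) -> (A=0 B=0 C=7)
  2. pour(C -> B) -> (A=0 B=6 C=1)
  3. pour(C -> A) -> (A=1 B=6 C=0)
  4. pour(B -> C) -> (A=1 B=0 C=6)
  5. fill(B) -> (A=1 B=6 C=6)
  6. pour(B -> C) -> (A=1 B=5 C=7)
  7. empty(C) -> (A=1 B=5 C=0)
Reached target in 7 moves.

Answer: 7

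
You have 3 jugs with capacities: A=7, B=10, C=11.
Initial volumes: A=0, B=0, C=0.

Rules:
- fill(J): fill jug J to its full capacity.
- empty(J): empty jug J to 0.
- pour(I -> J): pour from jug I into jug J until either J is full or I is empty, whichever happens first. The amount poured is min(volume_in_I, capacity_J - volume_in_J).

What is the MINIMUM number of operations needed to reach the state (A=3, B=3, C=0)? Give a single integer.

Answer: 6

Derivation:
BFS from (A=0, B=0, C=0). One shortest path:
  1. fill(A) -> (A=7 B=0 C=0)
  2. fill(B) -> (A=7 B=10 C=0)
  3. pour(A -> C) -> (A=0 B=10 C=7)
  4. pour(B -> A) -> (A=7 B=3 C=7)
  5. pour(A -> C) -> (A=3 B=3 C=11)
  6. empty(C) -> (A=3 B=3 C=0)
Reached target in 6 moves.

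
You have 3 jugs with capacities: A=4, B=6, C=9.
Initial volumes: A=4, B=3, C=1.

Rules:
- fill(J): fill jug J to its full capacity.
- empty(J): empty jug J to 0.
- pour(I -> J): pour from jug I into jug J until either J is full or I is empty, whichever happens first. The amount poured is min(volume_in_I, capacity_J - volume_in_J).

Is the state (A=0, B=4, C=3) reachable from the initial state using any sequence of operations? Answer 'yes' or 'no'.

Answer: yes

Derivation:
BFS from (A=4, B=3, C=1):
  1. empty(C) -> (A=4 B=3 C=0)
  2. pour(B -> C) -> (A=4 B=0 C=3)
  3. pour(A -> B) -> (A=0 B=4 C=3)
Target reached → yes.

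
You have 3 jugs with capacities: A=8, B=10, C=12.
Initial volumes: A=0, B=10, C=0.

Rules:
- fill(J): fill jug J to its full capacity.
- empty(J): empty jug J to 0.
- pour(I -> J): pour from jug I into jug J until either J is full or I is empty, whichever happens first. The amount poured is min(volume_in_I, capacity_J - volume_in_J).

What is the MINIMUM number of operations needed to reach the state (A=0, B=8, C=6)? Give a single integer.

Answer: 6

Derivation:
BFS from (A=0, B=10, C=0). One shortest path:
  1. fill(C) -> (A=0 B=10 C=12)
  2. pour(B -> A) -> (A=8 B=2 C=12)
  3. empty(A) -> (A=0 B=2 C=12)
  4. pour(B -> A) -> (A=2 B=0 C=12)
  5. pour(C -> A) -> (A=8 B=0 C=6)
  6. pour(A -> B) -> (A=0 B=8 C=6)
Reached target in 6 moves.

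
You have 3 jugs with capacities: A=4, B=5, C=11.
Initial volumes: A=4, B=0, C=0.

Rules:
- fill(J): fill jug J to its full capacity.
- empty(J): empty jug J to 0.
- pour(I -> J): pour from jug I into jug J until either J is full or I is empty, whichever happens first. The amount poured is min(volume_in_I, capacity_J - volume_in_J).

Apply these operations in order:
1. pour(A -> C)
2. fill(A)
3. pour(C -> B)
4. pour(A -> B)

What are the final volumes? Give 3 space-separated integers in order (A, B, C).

Answer: 3 5 0

Derivation:
Step 1: pour(A -> C) -> (A=0 B=0 C=4)
Step 2: fill(A) -> (A=4 B=0 C=4)
Step 3: pour(C -> B) -> (A=4 B=4 C=0)
Step 4: pour(A -> B) -> (A=3 B=5 C=0)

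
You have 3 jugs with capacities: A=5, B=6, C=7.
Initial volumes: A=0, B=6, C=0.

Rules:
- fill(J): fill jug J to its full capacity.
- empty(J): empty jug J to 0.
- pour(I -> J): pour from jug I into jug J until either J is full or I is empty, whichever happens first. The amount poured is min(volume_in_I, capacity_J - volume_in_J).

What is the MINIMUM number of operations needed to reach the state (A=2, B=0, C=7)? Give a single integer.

Answer: 6

Derivation:
BFS from (A=0, B=6, C=0). One shortest path:
  1. empty(B) -> (A=0 B=0 C=0)
  2. fill(C) -> (A=0 B=0 C=7)
  3. pour(C -> A) -> (A=5 B=0 C=2)
  4. empty(A) -> (A=0 B=0 C=2)
  5. pour(C -> A) -> (A=2 B=0 C=0)
  6. fill(C) -> (A=2 B=0 C=7)
Reached target in 6 moves.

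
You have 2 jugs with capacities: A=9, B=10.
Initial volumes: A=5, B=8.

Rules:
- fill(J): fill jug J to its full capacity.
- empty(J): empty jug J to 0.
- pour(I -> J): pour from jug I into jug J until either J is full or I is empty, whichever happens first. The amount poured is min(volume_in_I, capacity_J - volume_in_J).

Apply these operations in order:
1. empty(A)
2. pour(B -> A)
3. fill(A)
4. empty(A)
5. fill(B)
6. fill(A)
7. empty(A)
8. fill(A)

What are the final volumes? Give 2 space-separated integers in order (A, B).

Answer: 9 10

Derivation:
Step 1: empty(A) -> (A=0 B=8)
Step 2: pour(B -> A) -> (A=8 B=0)
Step 3: fill(A) -> (A=9 B=0)
Step 4: empty(A) -> (A=0 B=0)
Step 5: fill(B) -> (A=0 B=10)
Step 6: fill(A) -> (A=9 B=10)
Step 7: empty(A) -> (A=0 B=10)
Step 8: fill(A) -> (A=9 B=10)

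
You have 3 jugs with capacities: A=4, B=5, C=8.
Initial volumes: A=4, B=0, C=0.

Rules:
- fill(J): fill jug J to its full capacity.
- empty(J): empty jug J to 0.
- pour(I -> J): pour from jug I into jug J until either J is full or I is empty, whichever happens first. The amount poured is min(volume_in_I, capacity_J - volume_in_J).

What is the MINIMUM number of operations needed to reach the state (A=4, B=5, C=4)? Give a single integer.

BFS from (A=4, B=0, C=0). One shortest path:
  1. fill(B) -> (A=4 B=5 C=0)
  2. pour(A -> C) -> (A=0 B=5 C=4)
  3. fill(A) -> (A=4 B=5 C=4)
Reached target in 3 moves.

Answer: 3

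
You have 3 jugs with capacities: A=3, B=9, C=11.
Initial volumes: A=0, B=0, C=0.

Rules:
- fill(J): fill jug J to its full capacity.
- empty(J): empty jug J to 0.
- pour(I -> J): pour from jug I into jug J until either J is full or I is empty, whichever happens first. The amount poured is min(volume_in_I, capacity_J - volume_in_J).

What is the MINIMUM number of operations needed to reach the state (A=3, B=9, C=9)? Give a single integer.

Answer: 4

Derivation:
BFS from (A=0, B=0, C=0). One shortest path:
  1. fill(A) -> (A=3 B=0 C=0)
  2. fill(B) -> (A=3 B=9 C=0)
  3. pour(B -> C) -> (A=3 B=0 C=9)
  4. fill(B) -> (A=3 B=9 C=9)
Reached target in 4 moves.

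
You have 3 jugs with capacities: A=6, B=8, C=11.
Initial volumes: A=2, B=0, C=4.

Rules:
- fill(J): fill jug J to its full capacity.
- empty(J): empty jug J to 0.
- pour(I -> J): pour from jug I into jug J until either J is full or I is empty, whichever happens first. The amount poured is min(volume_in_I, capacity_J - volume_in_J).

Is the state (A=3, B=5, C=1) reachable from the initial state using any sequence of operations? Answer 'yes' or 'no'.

Answer: no

Derivation:
BFS explored all 406 reachable states.
Reachable set includes: (0,0,0), (0,0,1), (0,0,2), (0,0,3), (0,0,4), (0,0,5), (0,0,6), (0,0,7), (0,0,8), (0,0,9), (0,0,10), (0,0,11) ...
Target (A=3, B=5, C=1) not in reachable set → no.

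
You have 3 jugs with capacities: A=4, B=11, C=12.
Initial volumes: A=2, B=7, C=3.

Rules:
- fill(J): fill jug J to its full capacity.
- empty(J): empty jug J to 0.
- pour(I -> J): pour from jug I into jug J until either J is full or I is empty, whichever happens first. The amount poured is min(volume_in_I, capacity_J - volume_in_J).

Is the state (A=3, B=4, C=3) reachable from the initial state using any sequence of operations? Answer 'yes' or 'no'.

BFS explored all 451 reachable states.
Reachable set includes: (0,0,0), (0,0,1), (0,0,2), (0,0,3), (0,0,4), (0,0,5), (0,0,6), (0,0,7), (0,0,8), (0,0,9), (0,0,10), (0,0,11) ...
Target (A=3, B=4, C=3) not in reachable set → no.

Answer: no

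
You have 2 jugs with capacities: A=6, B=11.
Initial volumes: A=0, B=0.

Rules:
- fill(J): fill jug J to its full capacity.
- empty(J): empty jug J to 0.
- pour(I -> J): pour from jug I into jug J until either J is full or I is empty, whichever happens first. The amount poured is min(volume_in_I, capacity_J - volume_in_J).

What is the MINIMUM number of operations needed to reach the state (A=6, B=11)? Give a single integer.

BFS from (A=0, B=0). One shortest path:
  1. fill(A) -> (A=6 B=0)
  2. fill(B) -> (A=6 B=11)
Reached target in 2 moves.

Answer: 2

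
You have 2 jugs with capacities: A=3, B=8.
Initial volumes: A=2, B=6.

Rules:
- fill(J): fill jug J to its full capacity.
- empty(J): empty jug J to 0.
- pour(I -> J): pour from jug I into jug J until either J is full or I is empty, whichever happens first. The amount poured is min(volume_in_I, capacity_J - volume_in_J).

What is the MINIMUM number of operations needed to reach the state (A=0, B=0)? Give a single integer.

Answer: 2

Derivation:
BFS from (A=2, B=6). One shortest path:
  1. empty(A) -> (A=0 B=6)
  2. empty(B) -> (A=0 B=0)
Reached target in 2 moves.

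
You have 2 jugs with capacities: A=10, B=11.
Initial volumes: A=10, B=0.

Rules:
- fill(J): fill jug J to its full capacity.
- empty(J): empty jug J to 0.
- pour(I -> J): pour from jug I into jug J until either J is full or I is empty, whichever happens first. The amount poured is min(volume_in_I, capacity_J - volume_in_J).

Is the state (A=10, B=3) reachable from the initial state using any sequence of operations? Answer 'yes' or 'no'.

Answer: yes

Derivation:
BFS from (A=10, B=0):
  1. empty(A) -> (A=0 B=0)
  2. fill(B) -> (A=0 B=11)
  3. pour(B -> A) -> (A=10 B=1)
  4. empty(A) -> (A=0 B=1)
  5. pour(B -> A) -> (A=1 B=0)
  6. fill(B) -> (A=1 B=11)
  7. pour(B -> A) -> (A=10 B=2)
  8. empty(A) -> (A=0 B=2)
  9. pour(B -> A) -> (A=2 B=0)
  10. fill(B) -> (A=2 B=11)
  11. pour(B -> A) -> (A=10 B=3)
Target reached → yes.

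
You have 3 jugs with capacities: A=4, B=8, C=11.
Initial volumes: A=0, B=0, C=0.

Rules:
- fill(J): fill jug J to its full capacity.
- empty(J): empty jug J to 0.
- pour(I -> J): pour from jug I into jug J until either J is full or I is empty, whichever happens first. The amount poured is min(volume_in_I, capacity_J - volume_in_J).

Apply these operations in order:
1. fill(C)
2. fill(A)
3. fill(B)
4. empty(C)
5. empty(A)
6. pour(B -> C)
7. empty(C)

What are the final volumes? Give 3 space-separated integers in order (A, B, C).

Step 1: fill(C) -> (A=0 B=0 C=11)
Step 2: fill(A) -> (A=4 B=0 C=11)
Step 3: fill(B) -> (A=4 B=8 C=11)
Step 4: empty(C) -> (A=4 B=8 C=0)
Step 5: empty(A) -> (A=0 B=8 C=0)
Step 6: pour(B -> C) -> (A=0 B=0 C=8)
Step 7: empty(C) -> (A=0 B=0 C=0)

Answer: 0 0 0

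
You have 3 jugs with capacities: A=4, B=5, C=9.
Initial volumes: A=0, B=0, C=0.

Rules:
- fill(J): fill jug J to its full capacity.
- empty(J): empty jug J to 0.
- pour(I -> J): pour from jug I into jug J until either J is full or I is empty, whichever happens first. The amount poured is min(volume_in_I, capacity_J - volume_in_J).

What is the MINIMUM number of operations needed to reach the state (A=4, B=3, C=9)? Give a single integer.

Answer: 8

Derivation:
BFS from (A=0, B=0, C=0). One shortest path:
  1. fill(A) -> (A=4 B=0 C=0)
  2. fill(C) -> (A=4 B=0 C=9)
  3. pour(A -> B) -> (A=0 B=4 C=9)
  4. fill(A) -> (A=4 B=4 C=9)
  5. pour(A -> B) -> (A=3 B=5 C=9)
  6. empty(B) -> (A=3 B=0 C=9)
  7. pour(A -> B) -> (A=0 B=3 C=9)
  8. fill(A) -> (A=4 B=3 C=9)
Reached target in 8 moves.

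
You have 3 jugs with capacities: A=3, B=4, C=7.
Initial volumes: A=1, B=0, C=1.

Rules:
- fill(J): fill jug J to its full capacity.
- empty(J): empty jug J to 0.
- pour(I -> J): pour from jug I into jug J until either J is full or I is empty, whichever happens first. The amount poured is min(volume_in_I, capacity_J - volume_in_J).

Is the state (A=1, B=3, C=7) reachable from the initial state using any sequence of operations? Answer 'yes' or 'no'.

Answer: yes

Derivation:
BFS from (A=1, B=0, C=1):
  1. fill(A) -> (A=3 B=0 C=1)
  2. pour(A -> B) -> (A=0 B=3 C=1)
  3. pour(C -> A) -> (A=1 B=3 C=0)
  4. fill(C) -> (A=1 B=3 C=7)
Target reached → yes.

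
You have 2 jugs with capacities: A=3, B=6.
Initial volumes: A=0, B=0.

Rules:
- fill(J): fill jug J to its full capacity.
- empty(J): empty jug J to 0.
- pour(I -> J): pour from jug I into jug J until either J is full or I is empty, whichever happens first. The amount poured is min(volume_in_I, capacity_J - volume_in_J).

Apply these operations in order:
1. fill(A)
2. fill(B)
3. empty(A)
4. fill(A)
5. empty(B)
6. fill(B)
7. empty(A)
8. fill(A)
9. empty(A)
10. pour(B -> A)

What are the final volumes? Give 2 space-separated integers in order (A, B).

Answer: 3 3

Derivation:
Step 1: fill(A) -> (A=3 B=0)
Step 2: fill(B) -> (A=3 B=6)
Step 3: empty(A) -> (A=0 B=6)
Step 4: fill(A) -> (A=3 B=6)
Step 5: empty(B) -> (A=3 B=0)
Step 6: fill(B) -> (A=3 B=6)
Step 7: empty(A) -> (A=0 B=6)
Step 8: fill(A) -> (A=3 B=6)
Step 9: empty(A) -> (A=0 B=6)
Step 10: pour(B -> A) -> (A=3 B=3)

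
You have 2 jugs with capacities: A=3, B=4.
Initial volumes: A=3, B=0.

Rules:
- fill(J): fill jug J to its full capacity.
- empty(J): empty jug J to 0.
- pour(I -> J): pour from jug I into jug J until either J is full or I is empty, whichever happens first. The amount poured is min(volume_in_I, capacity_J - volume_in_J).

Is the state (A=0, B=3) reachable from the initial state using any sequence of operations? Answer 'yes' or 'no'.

Answer: yes

Derivation:
BFS from (A=3, B=0):
  1. pour(A -> B) -> (A=0 B=3)
Target reached → yes.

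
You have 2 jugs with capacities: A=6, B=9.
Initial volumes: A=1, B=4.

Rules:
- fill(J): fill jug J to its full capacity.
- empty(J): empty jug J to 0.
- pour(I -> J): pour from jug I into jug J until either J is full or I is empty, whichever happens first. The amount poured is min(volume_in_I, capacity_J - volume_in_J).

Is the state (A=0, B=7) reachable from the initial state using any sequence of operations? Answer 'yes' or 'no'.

Answer: yes

Derivation:
BFS from (A=1, B=4):
  1. empty(B) -> (A=1 B=0)
  2. pour(A -> B) -> (A=0 B=1)
  3. fill(A) -> (A=6 B=1)
  4. pour(A -> B) -> (A=0 B=7)
Target reached → yes.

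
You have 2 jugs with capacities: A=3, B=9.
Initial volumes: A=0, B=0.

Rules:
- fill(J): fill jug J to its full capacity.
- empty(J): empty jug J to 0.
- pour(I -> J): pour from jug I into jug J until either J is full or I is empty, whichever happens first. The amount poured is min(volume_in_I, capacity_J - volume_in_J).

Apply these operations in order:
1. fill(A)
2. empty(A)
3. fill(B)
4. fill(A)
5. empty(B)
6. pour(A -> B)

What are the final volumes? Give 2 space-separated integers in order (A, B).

Answer: 0 3

Derivation:
Step 1: fill(A) -> (A=3 B=0)
Step 2: empty(A) -> (A=0 B=0)
Step 3: fill(B) -> (A=0 B=9)
Step 4: fill(A) -> (A=3 B=9)
Step 5: empty(B) -> (A=3 B=0)
Step 6: pour(A -> B) -> (A=0 B=3)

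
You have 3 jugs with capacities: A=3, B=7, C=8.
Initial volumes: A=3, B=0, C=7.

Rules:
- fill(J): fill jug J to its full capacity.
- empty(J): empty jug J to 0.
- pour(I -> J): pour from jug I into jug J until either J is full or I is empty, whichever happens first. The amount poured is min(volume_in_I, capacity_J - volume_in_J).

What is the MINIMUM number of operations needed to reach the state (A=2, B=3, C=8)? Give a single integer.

BFS from (A=3, B=0, C=7). One shortest path:
  1. pour(A -> B) -> (A=0 B=3 C=7)
  2. fill(A) -> (A=3 B=3 C=7)
  3. pour(A -> C) -> (A=2 B=3 C=8)
Reached target in 3 moves.

Answer: 3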